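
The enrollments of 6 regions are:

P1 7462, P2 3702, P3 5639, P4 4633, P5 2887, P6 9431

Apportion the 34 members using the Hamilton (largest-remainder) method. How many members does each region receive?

Standard divisor: 33754 ÷ 34 ≈ 992.765.
Standard quotas: P1 7.5164, P2 3.7290, P3 5.6801, P4 4.6668, P5 2.9080, P6 9.4997.
Lower quotas: P1 7, P2 3, P3 5, P4 4, P5 2, P6 9 (sum 30, leaving 4 seats).
Remainders in descending order: P5 0.9080, P2 0.7290, P3 0.6801, P4 0.6668, P1 0.5164, P6 0.4997.
Largest remainders: P5, P2, P3, P4 receive the extra seats.

P1 7, P2 4, P3 6, P4 5, P5 3, P6 9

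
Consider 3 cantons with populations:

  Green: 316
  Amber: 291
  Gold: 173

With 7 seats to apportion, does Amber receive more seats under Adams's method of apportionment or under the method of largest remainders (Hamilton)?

Hamilton

Adams: Green 3, Amber 2, Gold 2.
Hamilton: Green 3, Amber 3, Gold 1.
Amber gets 2 under Adams and 3 under Hamilton.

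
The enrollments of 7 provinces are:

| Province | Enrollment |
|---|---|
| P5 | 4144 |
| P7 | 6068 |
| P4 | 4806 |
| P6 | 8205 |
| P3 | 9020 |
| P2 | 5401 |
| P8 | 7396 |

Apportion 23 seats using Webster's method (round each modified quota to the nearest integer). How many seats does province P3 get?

5

Standard divisor 45040/23 ≈ 1958.261; standard quotas: P5 2.116, P7 3.099, P4 2.454, P6 4.190, P3 4.606, P2 2.758, P8 3.777.
Rounding to the nearest integer gives P5 2, P7 3, P4 2, P6 4, P3 5, P2 3, P8 4 — total 23, matching the house size, so no adjustment is needed.
P3 receives 5.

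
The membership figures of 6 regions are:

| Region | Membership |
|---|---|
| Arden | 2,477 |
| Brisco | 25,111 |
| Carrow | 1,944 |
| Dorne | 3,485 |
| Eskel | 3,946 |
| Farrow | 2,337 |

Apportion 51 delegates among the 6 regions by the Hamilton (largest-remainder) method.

Arden 3, Brisco 33, Carrow 3, Dorne 4, Eskel 5, Farrow 3

Total 39300; standard divisor 39300/51 ≈ 770.588.
Standard quotas: Arden 3.2144, Brisco 32.5868, Carrow 2.5227, Dorne 4.5225, Eskel 5.1208, Farrow 3.0327.
Lower quotas: Arden 3, Brisco 32, Carrow 2, Dorne 4, Eskel 5, Farrow 3 (sum 49, leaving 2 seats).
Remainders in descending order: Brisco 0.5868, Carrow 0.5227, Dorne 0.5225, Arden 0.2144, Eskel 0.1208, Farrow 0.0327.
Largest remainders: Brisco, Carrow receive the extra seats.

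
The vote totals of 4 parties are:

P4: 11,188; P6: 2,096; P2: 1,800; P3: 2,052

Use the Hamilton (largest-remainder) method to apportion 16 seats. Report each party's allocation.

P4 10, P6 2, P2 2, P3 2

Standard divisor: 17136 ÷ 16 = 1071.
Standard quotas: P4 10.4463, P6 1.9570, P2 1.6807, P3 1.9160.
Lower quotas: P4 10, P6 1, P2 1, P3 1 (sum 13, leaving 3 seats).
Remainders in descending order: P6 0.9570, P3 0.9160, P2 0.6807, P4 0.4463.
Largest remainders: P6, P3, P2 receive the extra seats.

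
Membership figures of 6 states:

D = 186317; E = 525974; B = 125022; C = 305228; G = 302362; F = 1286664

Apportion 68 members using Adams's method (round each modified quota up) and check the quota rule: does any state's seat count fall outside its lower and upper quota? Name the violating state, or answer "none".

F

Standard quotas: D 4.638, E 13.094, B 3.112, C 7.598, G 7.527, F 32.030.
Adams allocation: D 5, E 13, B 3, C 8, G 8, F 31.
F has quota 32.030 (lower 32, upper 33) but receives 31 — outside the quota interval.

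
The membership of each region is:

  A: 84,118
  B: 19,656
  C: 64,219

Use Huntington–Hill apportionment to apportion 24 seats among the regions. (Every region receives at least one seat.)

A 12, B 3, C 9

With divisor 7045: modified quotas A 11.940, B 2.790, C 9.116.
Geometric-mean thresholds: A √(11·12)=11.489, B √(2·3)=2.449, C √(9·10)=9.487.
Each quota rounded against its threshold gives A 12, B 3, C 9 (total 24).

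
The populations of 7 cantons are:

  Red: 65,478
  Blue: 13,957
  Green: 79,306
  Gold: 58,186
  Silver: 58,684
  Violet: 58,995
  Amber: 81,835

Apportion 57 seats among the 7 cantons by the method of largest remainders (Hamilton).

The standard divisor is 416441/57 ≈ 7305.982.
Standard quotas: Red 8.9622, Blue 1.9104, Green 10.8549, Gold 7.9642, Silver 8.0323, Violet 8.0749, Amber 11.2011.
Lower quotas: Red 8, Blue 1, Green 10, Gold 7, Silver 8, Violet 8, Amber 11 (sum 53, leaving 4 seats).
Remainders in descending order: Gold 0.9642, Red 0.9622, Blue 0.9104, Green 0.8549, Amber 0.2011, Violet 0.0749, Silver 0.0323.
Largest remainders: Gold, Red, Blue, Green receive the extra seats.

Red 9; Blue 2; Green 11; Gold 8; Silver 8; Violet 8; Amber 11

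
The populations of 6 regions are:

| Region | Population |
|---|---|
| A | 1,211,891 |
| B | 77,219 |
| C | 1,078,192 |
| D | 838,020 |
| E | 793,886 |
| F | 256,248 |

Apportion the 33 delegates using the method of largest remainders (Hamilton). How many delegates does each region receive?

A 9, B 1, C 8, D 7, E 6, F 2

Total 4255456; standard divisor 4255456/33 ≈ 128953.212.
Standard quotas: A 9.3979, B 0.5988, C 8.3611, D 6.4986, E 6.1564, F 1.9871.
Lower quotas: A 9, B 0, C 8, D 6, E 6, F 1 (sum 30, leaving 3 seats).
Remainders in descending order: F 0.9871, B 0.5988, D 0.4986, A 0.3979, C 0.3611, E 0.1564.
Largest remainders: F, B, D receive the extra seats.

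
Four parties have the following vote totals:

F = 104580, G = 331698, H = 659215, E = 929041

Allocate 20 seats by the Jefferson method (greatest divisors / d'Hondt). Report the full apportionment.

Standard divisor 2024534/20 ≈ 101226.7; standard quotas: F 1.033, G 3.277, H 6.512, E 9.178.
Rounding down gives 1, 3, 6, 9 = 19 seats, so the divisor must be adjusted.
With modified divisor 93500: modified quotas F 1.119, G 3.548, H 7.050, E 9.936.
Rounding down: F 1, G 3, H 7, E 9 (total 20).

F=1, G=3, H=7, E=9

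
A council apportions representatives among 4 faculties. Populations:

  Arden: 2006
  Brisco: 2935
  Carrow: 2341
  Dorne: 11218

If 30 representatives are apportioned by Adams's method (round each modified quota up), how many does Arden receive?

Standard divisor 18500/30 ≈ 616.667; standard quotas: Arden 3.253, Brisco 4.759, Carrow 3.796, Dorne 18.191.
Rounding up gives 4, 5, 4, 19 = 32 seats, so the divisor must be adjusted.
With modified divisor 664: modified quotas Arden 3.021, Brisco 4.420, Carrow 3.526, Dorne 16.895.
Rounding up: Arden 4, Brisco 5, Carrow 4, Dorne 17 (total 30).
Arden receives 4.

4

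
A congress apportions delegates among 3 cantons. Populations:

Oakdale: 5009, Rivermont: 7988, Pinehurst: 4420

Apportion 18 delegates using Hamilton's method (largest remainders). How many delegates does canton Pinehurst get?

Standard divisor: 17417 ÷ 18 ≈ 967.611.
Standard quotas: Oakdale 5.1767, Rivermont 8.2554, Pinehurst 4.5680.
Lower quotas: Oakdale 5, Rivermont 8, Pinehurst 4 (sum 17, leaving 1 seat).
Remainders in descending order: Pinehurst 0.5680, Rivermont 0.2554, Oakdale 0.1767.
Largest remainder: Pinehurst receives the extra seat.
Pinehurst receives 5.

5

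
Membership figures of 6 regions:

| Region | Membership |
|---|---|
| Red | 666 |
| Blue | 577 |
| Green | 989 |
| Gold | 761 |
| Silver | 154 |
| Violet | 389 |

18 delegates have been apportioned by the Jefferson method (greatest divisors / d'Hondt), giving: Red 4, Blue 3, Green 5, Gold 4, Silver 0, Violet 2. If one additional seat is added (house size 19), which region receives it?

Priority for the next seat is population ÷ (current seats + 1).
Priorities: Red 133.200, Blue 144.250, Green 164.833, Gold 152.200, Silver 154.000, Violet 129.667.
Highest priority: Green.

Green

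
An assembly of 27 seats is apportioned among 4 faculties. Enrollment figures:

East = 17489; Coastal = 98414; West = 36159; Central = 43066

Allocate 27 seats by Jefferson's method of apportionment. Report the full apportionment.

Standard divisor 195128/27 ≈ 7226.963; standard quotas: East 2.420, Coastal 13.618, West 5.003, Central 5.959.
Rounding down gives 2, 13, 5, 5 = 25 seats, so the divisor must be adjusted.
With modified divisor 6800: modified quotas East 2.572, Coastal 14.473, West 5.317, Central 6.333.
Rounding down: East 2, Coastal 14, West 5, Central 6 (total 27).

East: 2; Coastal: 14; West: 5; Central: 6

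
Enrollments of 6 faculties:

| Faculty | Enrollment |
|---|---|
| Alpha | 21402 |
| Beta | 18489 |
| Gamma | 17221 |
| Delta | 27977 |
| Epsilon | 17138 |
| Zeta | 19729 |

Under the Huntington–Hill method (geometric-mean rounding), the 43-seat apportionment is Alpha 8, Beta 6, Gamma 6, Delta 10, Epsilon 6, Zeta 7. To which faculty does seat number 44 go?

Priority for the next seat is population ÷ (√(s·(s+1))).
Priorities: Alpha 2522.250, Beta 2852.915, Gamma 2657.258, Delta 2667.502, Epsilon 2644.451, Zeta 2636.399.
Highest priority: Beta.

Beta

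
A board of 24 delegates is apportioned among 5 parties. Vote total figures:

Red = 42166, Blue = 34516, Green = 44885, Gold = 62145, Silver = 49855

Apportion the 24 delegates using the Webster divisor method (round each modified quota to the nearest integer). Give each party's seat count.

Red 4, Blue 4, Green 5, Gold 6, Silver 5

Standard divisor 233567/24 ≈ 9731.958; standard quotas: Red 4.333, Blue 3.547, Green 4.612, Gold 6.386, Silver 5.123.
Rounding to the nearest integer gives Red 4, Blue 4, Green 5, Gold 6, Silver 5 — total 24, matching the house size, so no adjustment is needed.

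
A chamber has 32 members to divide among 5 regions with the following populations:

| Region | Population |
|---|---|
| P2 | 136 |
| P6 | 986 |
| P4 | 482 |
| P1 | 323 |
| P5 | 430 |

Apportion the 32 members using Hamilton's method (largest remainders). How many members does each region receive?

Standard divisor: 2357 ÷ 32 ≈ 73.656.
Standard quotas: P2 1.846, P6 13.387, P4 6.544, P1 4.385, P5 5.838.
Lower quotas: P2 1, P6 13, P4 6, P1 4, P5 5 (sum 29, leaving 3 seats).
Remainders in descending order: P2 0.846, P5 0.838, P4 0.544, P6 0.387, P1 0.385.
The surplus seats go to P2, P5, P4.

P2=2, P6=13, P4=7, P1=4, P5=6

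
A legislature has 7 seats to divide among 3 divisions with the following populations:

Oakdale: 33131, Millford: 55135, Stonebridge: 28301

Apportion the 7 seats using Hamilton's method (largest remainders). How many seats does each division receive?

Oakdale 2; Millford 3; Stonebridge 2

The standard divisor is 116567/7 ≈ 16652.429.
Standard quotas: Oakdale 1.9896, Millford 3.3109, Stonebridge 1.6995.
Lower quotas: Oakdale 1, Millford 3, Stonebridge 1 (sum 5, leaving 2 seats).
Remainders in descending order: Oakdale 0.9896, Stonebridge 0.6995, Millford 0.3109.
Largest remainders: Oakdale, Stonebridge receive the extra seats.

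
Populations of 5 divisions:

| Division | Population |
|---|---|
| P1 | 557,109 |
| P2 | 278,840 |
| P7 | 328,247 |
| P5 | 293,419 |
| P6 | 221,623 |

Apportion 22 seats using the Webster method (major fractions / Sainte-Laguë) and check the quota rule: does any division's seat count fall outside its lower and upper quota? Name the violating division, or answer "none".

none

Standard quotas: P1 7.299, P2 3.653, P7 4.300, P5 3.844, P6 2.904.
Webster allocation: P1 7, P2 4, P7 4, P5 4, P6 3.
Every allocation lies between the lower and upper quota.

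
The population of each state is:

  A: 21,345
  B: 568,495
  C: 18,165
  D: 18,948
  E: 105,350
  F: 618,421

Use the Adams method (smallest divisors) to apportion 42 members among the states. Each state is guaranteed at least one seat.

A 1, B 17, C 1, D 1, E 4, F 18

Standard divisor 1350724/42 ≈ 32160.095; standard quotas: A 0.664, B 17.677, C 0.565, D 0.589, E 3.276, F 19.229.
Rounding up gives 1, 18, 1, 1, 4, 20 = 45 seats, so the divisor must be adjusted.
With modified divisor 34700: modified quotas A 0.615, B 16.383, C 0.523, D 0.546, E 3.036, F 17.822.
Rounding up: A 1, B 17, C 1, D 1, E 4, F 18 (total 42).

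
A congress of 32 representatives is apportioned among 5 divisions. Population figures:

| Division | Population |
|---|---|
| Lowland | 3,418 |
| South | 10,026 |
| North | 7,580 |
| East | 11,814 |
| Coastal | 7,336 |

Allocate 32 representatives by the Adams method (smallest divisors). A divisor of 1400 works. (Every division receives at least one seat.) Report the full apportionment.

With modified divisor 1400: modified quotas Lowland 2.441, South 7.161, North 5.414, East 8.439, Coastal 5.240.
Rounding up: Lowland 3, South 8, North 6, East 9, Coastal 6 (total 32).

Lowland=3, South=8, North=6, East=9, Coastal=6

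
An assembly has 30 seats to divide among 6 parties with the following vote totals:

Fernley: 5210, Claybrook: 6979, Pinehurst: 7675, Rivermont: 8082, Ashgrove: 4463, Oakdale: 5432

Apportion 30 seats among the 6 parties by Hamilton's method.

Fernley 4, Claybrook 6, Pinehurst 6, Rivermont 6, Ashgrove 4, Oakdale 4

Total 37841; standard divisor 37841/30 ≈ 1261.367.
Standard quotas: Fernley 4.1304, Claybrook 5.5329, Pinehurst 6.0847, Rivermont 6.4073, Ashgrove 3.5382, Oakdale 4.3064.
Lower quotas: Fernley 4, Claybrook 5, Pinehurst 6, Rivermont 6, Ashgrove 3, Oakdale 4 (sum 28, leaving 2 seats).
Remainders in descending order: Ashgrove 0.5382, Claybrook 0.5329, Rivermont 0.4073, Oakdale 0.3064, Fernley 0.1304, Pinehurst 0.0847.
The surplus seats go to Ashgrove, Claybrook.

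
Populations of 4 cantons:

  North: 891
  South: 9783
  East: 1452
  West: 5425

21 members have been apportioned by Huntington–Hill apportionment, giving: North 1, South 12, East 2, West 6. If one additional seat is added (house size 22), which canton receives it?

West

Priority for the next seat is population ÷ (√(s·(s+1))).
Priorities: North 630.032, South 783.267, East 592.777, West 837.096.
Highest priority: West.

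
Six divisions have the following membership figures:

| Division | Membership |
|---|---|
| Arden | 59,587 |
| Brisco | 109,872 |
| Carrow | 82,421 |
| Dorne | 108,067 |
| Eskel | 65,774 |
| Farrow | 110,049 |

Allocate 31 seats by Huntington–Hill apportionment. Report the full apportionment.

Arden 4; Brisco 6; Carrow 5; Dorne 6; Eskel 4; Farrow 6

With divisor 17091: modified quotas Arden 3.486, Brisco 6.429, Carrow 4.822, Dorne 6.323, Eskel 3.848, Farrow 6.439.
Geometric-mean thresholds: Arden √(3·4)=3.464, Brisco √(6·7)=6.481, Carrow √(4·5)=4.472, Dorne √(6·7)=6.481, Eskel √(3·4)=3.464, Farrow √(6·7)=6.481.
Each quota rounded against its threshold gives Arden 4, Brisco 6, Carrow 5, Dorne 6, Eskel 4, Farrow 6 (total 31).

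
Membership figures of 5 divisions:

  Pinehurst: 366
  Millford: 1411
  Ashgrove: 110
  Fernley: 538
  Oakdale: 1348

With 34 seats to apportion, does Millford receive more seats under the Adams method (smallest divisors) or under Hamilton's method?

Hamilton

Adams: Pinehurst 4, Millford 12, Ashgrove 1, Fernley 5, Oakdale 12.
Hamilton: Pinehurst 3, Millford 13, Ashgrove 1, Fernley 5, Oakdale 12.
Millford gets 12 under Adams and 13 under Hamilton.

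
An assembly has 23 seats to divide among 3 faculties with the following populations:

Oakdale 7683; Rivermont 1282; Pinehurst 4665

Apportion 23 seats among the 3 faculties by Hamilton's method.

Oakdale=13; Rivermont=2; Pinehurst=8

The standard divisor is 13630/23 ≈ 592.609.
Standard quotas: Oakdale 12.9647, Rivermont 2.1633, Pinehurst 7.8720.
Lower quotas: Oakdale 12, Rivermont 2, Pinehurst 7 (sum 21, leaving 2 seats).
Remainders in descending order: Oakdale 0.9647, Pinehurst 0.8720, Rivermont 0.1633.
The surplus seats go to Oakdale, Pinehurst.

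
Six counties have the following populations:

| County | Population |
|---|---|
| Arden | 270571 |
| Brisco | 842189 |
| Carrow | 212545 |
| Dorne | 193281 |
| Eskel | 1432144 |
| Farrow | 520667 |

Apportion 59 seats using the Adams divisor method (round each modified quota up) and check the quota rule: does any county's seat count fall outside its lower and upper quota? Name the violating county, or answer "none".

Standard quotas: Arden 4.599, Brisco 14.314, Carrow 3.612, Dorne 3.285, Eskel 24.341, Farrow 8.849.
Adams allocation: Arden 5, Brisco 14, Carrow 4, Dorne 4, Eskel 23, Farrow 9.
Eskel has quota 24.341 (lower 24, upper 25) but receives 23 — outside the quota interval.

Eskel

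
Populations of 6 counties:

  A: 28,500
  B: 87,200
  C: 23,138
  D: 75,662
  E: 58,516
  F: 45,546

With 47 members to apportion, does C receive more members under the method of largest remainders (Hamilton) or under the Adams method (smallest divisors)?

Hamilton: A 4, B 13, C 3, D 11, E 9, F 7.
Adams: A 4, B 12, C 4, D 11, E 9, F 7.
C gets 3 under Hamilton and 4 under Adams.

Adams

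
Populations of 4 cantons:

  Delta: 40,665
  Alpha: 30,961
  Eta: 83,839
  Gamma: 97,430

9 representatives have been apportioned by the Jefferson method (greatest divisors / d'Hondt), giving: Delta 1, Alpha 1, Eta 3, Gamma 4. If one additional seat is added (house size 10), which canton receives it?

Priority for the next seat is population ÷ (current seats + 1).
Priorities: Delta 20332.500, Alpha 15480.500, Eta 20959.750, Gamma 19486.000.
Highest priority: Eta.

Eta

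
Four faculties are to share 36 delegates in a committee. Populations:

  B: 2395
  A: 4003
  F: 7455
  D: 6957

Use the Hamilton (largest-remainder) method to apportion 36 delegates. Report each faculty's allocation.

B: 4; A: 7; F: 13; D: 12

Standard divisor: 20810 ÷ 36 ≈ 578.056.
Standard quotas: B 4.1432, A 6.9249, F 12.8967, D 12.0352.
Lower quotas: B 4, A 6, F 12, D 12 (sum 34, leaving 2 seats).
Remainders in descending order: A 0.9249, F 0.8967, B 0.1432, D 0.0352.
Largest remainders: A, F receive the extra seats.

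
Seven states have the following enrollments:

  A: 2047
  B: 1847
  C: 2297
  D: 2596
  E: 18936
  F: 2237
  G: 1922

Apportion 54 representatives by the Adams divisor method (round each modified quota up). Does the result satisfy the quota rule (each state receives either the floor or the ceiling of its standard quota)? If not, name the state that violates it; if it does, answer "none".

E

Standard quotas: A 3.467, B 3.128, C 3.891, D 4.397, E 32.073, F 3.789, G 3.255.
Adams allocation: A 4, B 3, C 4, D 5, E 30, F 4, G 4.
E has quota 32.073 (lower 32, upper 33) but receives 30 — outside the quota interval.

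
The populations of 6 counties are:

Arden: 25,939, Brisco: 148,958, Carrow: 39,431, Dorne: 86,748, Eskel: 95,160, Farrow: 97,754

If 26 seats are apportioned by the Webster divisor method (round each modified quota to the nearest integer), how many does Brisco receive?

Standard divisor 493990/26 ≈ 18999.615; standard quotas: Arden 1.365, Brisco 7.840, Carrow 2.075, Dorne 4.566, Eskel 5.009, Farrow 5.145.
Rounding to the nearest integer gives Arden 1, Brisco 8, Carrow 2, Dorne 5, Eskel 5, Farrow 5 — total 26, matching the house size, so no adjustment is needed.
Brisco receives 8.

8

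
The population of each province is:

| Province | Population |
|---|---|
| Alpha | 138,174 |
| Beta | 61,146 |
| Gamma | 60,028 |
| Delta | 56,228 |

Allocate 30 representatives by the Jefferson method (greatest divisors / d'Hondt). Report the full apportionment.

Standard divisor 315576/30 ≈ 10519.2; standard quotas: Alpha 13.135, Beta 5.813, Gamma 5.707, Delta 5.345.
Rounding down gives 13, 5, 5, 5 = 28 seats, so the divisor must be adjusted.
With modified divisor 9900: modified quotas Alpha 13.957, Beta 6.176, Gamma 6.063, Delta 5.680.
Rounding down: Alpha 13, Beta 6, Gamma 6, Delta 5 (total 30).

Alpha=13; Beta=6; Gamma=6; Delta=5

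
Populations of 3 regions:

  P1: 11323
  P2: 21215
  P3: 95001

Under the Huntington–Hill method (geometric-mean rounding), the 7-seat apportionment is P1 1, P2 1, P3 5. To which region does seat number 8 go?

Priority for the next seat is population ÷ (√(s·(s+1))).
Priorities: P1 8006.570, P2 15001.270, P3 17344.730.
Highest priority: P3.

P3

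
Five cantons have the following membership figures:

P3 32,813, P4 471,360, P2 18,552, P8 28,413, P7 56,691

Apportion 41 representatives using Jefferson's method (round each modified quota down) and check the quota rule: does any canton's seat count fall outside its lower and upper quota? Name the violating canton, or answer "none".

P4

Standard quotas: P3 2.213, P4 31.795, P2 1.251, P8 1.917, P7 3.824.
Jefferson allocation: P3 2, P4 33, P2 1, P8 2, P7 3.
P4 has quota 31.795 (lower 31, upper 32) but receives 33 — outside the quota interval.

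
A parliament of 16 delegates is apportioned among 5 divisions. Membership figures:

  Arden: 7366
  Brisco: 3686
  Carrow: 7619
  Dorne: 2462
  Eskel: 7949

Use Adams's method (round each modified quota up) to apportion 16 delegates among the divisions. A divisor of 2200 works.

Arden 4; Brisco 2; Carrow 4; Dorne 2; Eskel 4

With modified divisor 2200: modified quotas Arden 3.348, Brisco 1.675, Carrow 3.463, Dorne 1.119, Eskel 3.613.
Rounding up: Arden 4, Brisco 2, Carrow 4, Dorne 2, Eskel 4 (total 16).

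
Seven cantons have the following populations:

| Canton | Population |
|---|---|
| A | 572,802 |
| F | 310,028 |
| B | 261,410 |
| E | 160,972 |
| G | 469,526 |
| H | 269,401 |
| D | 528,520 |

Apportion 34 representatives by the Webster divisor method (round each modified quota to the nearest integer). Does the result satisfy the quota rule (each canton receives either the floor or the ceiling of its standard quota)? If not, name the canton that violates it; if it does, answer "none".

none

Standard quotas: A 7.570, F 4.097, B 3.455, E 2.127, G 6.205, H 3.560, D 6.985.
Webster allocation: A 8, F 4, B 3, E 2, G 6, H 4, D 7.
Every allocation lies between the lower and upper quota.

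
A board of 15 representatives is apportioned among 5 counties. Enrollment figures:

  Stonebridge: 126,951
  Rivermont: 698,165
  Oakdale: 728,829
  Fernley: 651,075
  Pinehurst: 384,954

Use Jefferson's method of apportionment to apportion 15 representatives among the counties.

Standard divisor 2589974/15 ≈ 172664.933; standard quotas: Stonebridge 0.735, Rivermont 4.043, Oakdale 4.221, Fernley 3.771, Pinehurst 2.229.
Rounding down gives 0, 4, 4, 3, 2 = 13 seats, so the divisor must be adjusted.
With modified divisor 142700: modified quotas Stonebridge 0.890, Rivermont 4.893, Oakdale 5.107, Fernley 4.563, Pinehurst 2.698.
Rounding down: Stonebridge 0, Rivermont 4, Oakdale 5, Fernley 4, Pinehurst 2 (total 15).

Stonebridge 0, Rivermont 4, Oakdale 5, Fernley 4, Pinehurst 2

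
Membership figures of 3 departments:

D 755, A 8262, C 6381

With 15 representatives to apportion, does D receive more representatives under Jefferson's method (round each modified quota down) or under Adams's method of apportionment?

Jefferson: D 0, A 9, C 6.
Adams: D 1, A 8, C 6.
D gets 0 under Jefferson and 1 under Adams.

Adams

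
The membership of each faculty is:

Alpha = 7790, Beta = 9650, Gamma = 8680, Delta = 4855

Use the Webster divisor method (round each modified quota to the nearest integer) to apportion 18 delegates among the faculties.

Standard divisor 30975/18 ≈ 1720.833; standard quotas: Alpha 4.527, Beta 5.608, Gamma 5.044, Delta 2.821.
Rounding to the nearest integer gives 5, 6, 5, 3 = 19 seats, so the divisor must be adjusted.
With modified divisor 1740: modified quotas Alpha 4.477, Beta 5.546, Gamma 4.989, Delta 2.790.
Rounding to the nearest integer: Alpha 4, Beta 6, Gamma 5, Delta 3 (total 18).

Alpha 4; Beta 6; Gamma 5; Delta 3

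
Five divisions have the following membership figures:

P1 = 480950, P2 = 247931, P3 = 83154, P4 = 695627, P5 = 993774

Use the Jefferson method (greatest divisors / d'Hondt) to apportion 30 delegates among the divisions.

Standard divisor 2501436/30 ≈ 83381.2; standard quotas: P1 5.768, P2 2.973, P3 0.997, P4 8.343, P5 11.918.
Rounding down gives 5, 2, 0, 8, 11 = 26 seats, so the divisor must be adjusted.
With modified divisor 78700: modified quotas P1 6.111, P2 3.150, P3 1.057, P4 8.839, P5 12.627.
Rounding down: P1 6, P2 3, P3 1, P4 8, P5 12 (total 30).

P1 6, P2 3, P3 1, P4 8, P5 12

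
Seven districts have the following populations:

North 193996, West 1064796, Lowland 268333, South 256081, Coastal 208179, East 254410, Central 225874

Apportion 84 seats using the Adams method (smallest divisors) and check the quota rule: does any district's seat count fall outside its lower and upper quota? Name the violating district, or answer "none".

Standard quotas: North 6.593, West 36.187, Lowland 9.119, South 8.703, Coastal 7.075, East 8.646, Central 7.676.
Adams allocation: North 7, West 35, Lowland 9, South 9, Coastal 7, East 9, Central 8.
West has quota 36.187 (lower 36, upper 37) but receives 35 — outside the quota interval.

West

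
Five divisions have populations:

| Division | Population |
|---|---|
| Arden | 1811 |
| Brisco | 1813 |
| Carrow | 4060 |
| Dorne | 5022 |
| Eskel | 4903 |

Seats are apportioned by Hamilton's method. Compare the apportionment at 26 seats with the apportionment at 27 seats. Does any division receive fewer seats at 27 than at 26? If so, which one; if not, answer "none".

At 26 seats: Arden 3, Brisco 3, Carrow 6, Dorne 7, Eskel 7.
At 27 seats: Arden 3, Brisco 3, Carrow 6, Dorne 8, Eskel 7.
No division's allocation decreased.

none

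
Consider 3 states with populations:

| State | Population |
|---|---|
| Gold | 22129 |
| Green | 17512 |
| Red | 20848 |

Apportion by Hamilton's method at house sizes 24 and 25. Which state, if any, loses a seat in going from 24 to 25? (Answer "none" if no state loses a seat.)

none

At 24 seats: Gold 9, Green 7, Red 8.
At 25 seats: Gold 9, Green 7, Red 9.
No state's allocation decreased.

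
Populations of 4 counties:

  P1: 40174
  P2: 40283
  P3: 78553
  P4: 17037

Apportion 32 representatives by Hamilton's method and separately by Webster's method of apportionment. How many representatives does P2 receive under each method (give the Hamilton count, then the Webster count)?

8 and 7

Hamilton: P1 7, P2 8, P3 14, P4 3.
Webster: P1 7, P2 7, P3 15, P4 3.
P2 gets 8 under Hamilton and 7 under Webster.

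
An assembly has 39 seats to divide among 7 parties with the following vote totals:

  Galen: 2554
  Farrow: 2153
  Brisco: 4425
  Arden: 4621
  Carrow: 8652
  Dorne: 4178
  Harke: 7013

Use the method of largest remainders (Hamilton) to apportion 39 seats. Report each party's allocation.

Total 33596; standard divisor 33596/39 ≈ 861.436.
Standard quotas: Galen 2.9648, Farrow 2.4993, Brisco 5.1368, Arden 5.3643, Carrow 10.0437, Dorne 4.8500, Harke 8.1411.
Lower quotas: Galen 2, Farrow 2, Brisco 5, Arden 5, Carrow 10, Dorne 4, Harke 8 (sum 36, leaving 3 seats).
Remainders in descending order: Galen 0.9648, Dorne 0.8500, Farrow 0.4993, Arden 0.3643, Harke 0.1411, Brisco 0.1368, Carrow 0.0437.
Largest remainders: Galen, Dorne, Farrow receive the extra seats.

Galen 3, Farrow 3, Brisco 5, Arden 5, Carrow 10, Dorne 5, Harke 8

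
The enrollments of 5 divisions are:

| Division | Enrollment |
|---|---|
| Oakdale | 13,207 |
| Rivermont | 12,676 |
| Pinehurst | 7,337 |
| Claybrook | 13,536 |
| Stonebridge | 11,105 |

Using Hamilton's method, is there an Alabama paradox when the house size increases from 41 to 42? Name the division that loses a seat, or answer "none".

none

At 41 seats: Oakdale 9, Rivermont 9, Pinehurst 5, Claybrook 10, Stonebridge 8.
At 42 seats: Oakdale 10, Rivermont 9, Pinehurst 5, Claybrook 10, Stonebridge 8.
No division's allocation decreased.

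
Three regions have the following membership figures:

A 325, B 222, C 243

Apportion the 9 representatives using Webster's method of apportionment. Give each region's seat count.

A 4; B 2; C 3

Standard divisor 790/9 ≈ 87.778; standard quotas: A 3.703, B 2.529, C 2.768.
Rounding to the nearest integer gives 4, 3, 3 = 10 seats, so the divisor must be adjusted.
With modified divisor 90: modified quotas A 3.611, B 2.467, C 2.700.
Rounding to the nearest integer: A 4, B 2, C 3 (total 9).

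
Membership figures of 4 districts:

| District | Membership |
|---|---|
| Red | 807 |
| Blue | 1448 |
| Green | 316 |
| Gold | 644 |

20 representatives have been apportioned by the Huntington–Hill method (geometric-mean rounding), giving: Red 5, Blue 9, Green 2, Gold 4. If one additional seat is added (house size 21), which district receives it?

Priority for the next seat is population ÷ (√(s·(s+1))).
Priorities: Red 147.337, Blue 152.633, Green 129.006, Gold 144.003.
Highest priority: Blue.

Blue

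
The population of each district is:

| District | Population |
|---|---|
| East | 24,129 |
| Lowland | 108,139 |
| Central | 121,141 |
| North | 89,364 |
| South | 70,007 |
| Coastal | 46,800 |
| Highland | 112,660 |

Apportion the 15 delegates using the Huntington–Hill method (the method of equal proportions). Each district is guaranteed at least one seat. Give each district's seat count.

East 1, Lowland 3, Central 3, North 2, South 2, Coastal 1, Highland 3

With divisor 40315: modified quotas East 0.599, Lowland 2.682, Central 3.005, North 2.217, South 1.737, Coastal 1.161, Highland 2.794.
Geometric-mean thresholds: East (min 1), Lowland √(2·3)=2.449, Central √(3·4)=3.464, North √(2·3)=2.449, South √(1·2)=1.414, Coastal √(1·2)=1.414, Highland √(2·3)=2.449.
Each quota rounded against its threshold gives East 1, Lowland 3, Central 3, North 2, South 2, Coastal 1, Highland 3 (total 15).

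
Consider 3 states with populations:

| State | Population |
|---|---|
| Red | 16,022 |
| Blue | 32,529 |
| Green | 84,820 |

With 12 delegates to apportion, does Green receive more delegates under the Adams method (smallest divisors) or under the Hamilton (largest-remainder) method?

Adams: Red 2, Blue 3, Green 7.
Hamilton: Red 1, Blue 3, Green 8.
Green gets 7 under Adams and 8 under Hamilton.

Hamilton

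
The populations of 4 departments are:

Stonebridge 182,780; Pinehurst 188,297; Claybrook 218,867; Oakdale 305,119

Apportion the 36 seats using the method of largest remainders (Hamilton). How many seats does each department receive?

The standard divisor is 895063/36 ≈ 24862.861.
Standard quotas: Stonebridge 7.3515, Pinehurst 7.5734, Claybrook 8.8030, Oakdale 12.2721.
Lower quotas: Stonebridge 7, Pinehurst 7, Claybrook 8, Oakdale 12 (sum 34, leaving 2 seats).
Remainders in descending order: Claybrook 0.8030, Pinehurst 0.5734, Stonebridge 0.3515, Oakdale 0.2721.
Largest remainders: Claybrook, Pinehurst receive the extra seats.

Stonebridge: 7, Pinehurst: 8, Claybrook: 9, Oakdale: 12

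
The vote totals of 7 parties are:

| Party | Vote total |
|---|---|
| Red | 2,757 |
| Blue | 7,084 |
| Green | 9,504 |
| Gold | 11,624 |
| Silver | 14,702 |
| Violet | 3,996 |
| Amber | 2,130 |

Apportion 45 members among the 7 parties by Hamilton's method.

The standard divisor is 51797/45 ≈ 1151.044.
Standard quotas: Red 2.3952, Blue 6.1544, Green 8.2568, Gold 10.0987, Silver 12.7727, Violet 3.4716, Amber 1.8505.
Lower quotas: Red 2, Blue 6, Green 8, Gold 10, Silver 12, Violet 3, Amber 1 (sum 42, leaving 3 seats).
Remainders in descending order: Amber 0.8505, Silver 0.7727, Violet 0.4716, Red 0.3952, Green 0.2568, Blue 0.1544, Gold 0.0987.
The surplus seats go to Amber, Silver, Violet.

Red 2, Blue 6, Green 8, Gold 10, Silver 13, Violet 4, Amber 2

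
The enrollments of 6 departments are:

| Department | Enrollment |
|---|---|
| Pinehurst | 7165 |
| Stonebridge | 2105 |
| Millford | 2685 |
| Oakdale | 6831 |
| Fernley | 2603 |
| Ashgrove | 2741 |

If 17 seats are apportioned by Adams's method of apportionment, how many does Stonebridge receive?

Standard divisor 24130/17 ≈ 1419.412; standard quotas: Pinehurst 5.048, Stonebridge 1.483, Millford 1.892, Oakdale 4.813, Fernley 1.834, Ashgrove 1.931.
Rounding up gives 6, 2, 2, 5, 2, 2 = 19 seats, so the divisor must be adjusted.
With modified divisor 1750: modified quotas Pinehurst 4.094, Stonebridge 1.203, Millford 1.534, Oakdale 3.903, Fernley 1.487, Ashgrove 1.566.
Rounding up: Pinehurst 5, Stonebridge 2, Millford 2, Oakdale 4, Fernley 2, Ashgrove 2 (total 17).
Stonebridge receives 2.

2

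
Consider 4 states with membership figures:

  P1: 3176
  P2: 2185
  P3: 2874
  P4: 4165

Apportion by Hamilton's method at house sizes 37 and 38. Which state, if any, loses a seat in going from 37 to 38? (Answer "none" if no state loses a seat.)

P2

At 37 seats: P1 9, P2 7, P3 9, P4 12.
At 38 seats: P1 10, P2 6, P3 9, P4 13.
P2 drops from 7 to 6.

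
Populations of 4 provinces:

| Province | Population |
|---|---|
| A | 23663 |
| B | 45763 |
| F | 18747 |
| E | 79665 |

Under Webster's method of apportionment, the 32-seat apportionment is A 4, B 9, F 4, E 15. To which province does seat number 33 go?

Priority for the next seat is population ÷ (current seats + 0.5).
Priorities: A 5258.444, B 4817.158, F 4166.000, E 5139.677.
Highest priority: A.

A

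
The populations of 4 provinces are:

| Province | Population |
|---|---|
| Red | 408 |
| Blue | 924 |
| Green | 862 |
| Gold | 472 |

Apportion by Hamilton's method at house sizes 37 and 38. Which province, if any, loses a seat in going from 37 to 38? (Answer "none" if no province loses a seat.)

At 37 seats: Red 6, Blue 13, Green 12, Gold 6.
At 38 seats: Red 6, Blue 13, Green 12, Gold 7.
No province's allocation decreased.

none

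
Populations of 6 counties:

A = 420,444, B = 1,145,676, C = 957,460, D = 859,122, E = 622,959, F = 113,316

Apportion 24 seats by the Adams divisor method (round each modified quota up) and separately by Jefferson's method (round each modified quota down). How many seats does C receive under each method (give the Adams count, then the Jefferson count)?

5 and 6

Adams: A 3, B 6, C 5, D 5, E 4, F 1.
Jefferson: A 2, B 7, C 6, D 5, E 4, F 0.
C gets 5 under Adams and 6 under Jefferson.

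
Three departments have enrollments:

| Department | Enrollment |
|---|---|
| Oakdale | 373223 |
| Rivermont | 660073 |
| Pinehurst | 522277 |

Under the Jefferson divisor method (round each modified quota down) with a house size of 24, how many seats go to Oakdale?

Standard divisor 1555573/24 ≈ 64815.542; standard quotas: Oakdale 5.758, Rivermont 10.184, Pinehurst 8.058.
Rounding down gives 5, 10, 8 = 23 seats, so the divisor must be adjusted.
With modified divisor 61100: modified quotas Oakdale 6.108, Rivermont 10.803, Pinehurst 8.548.
Rounding down: Oakdale 6, Rivermont 10, Pinehurst 8 (total 24).
Oakdale receives 6.

6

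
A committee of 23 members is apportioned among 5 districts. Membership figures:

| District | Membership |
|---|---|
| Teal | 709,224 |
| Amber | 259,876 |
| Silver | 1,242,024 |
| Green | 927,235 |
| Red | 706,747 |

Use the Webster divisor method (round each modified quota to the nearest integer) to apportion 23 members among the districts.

Teal=4, Amber=2, Silver=7, Green=6, Red=4

Standard divisor 3845106/23 ≈ 167178.522; standard quotas: Teal 4.242, Amber 1.554, Silver 7.429, Green 5.546, Red 4.227.
Rounding to the nearest integer gives Teal 4, Amber 2, Silver 7, Green 6, Red 4 — total 23, matching the house size, so no adjustment is needed.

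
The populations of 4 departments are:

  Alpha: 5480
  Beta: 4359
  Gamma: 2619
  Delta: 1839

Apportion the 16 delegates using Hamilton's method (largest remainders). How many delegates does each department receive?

Alpha: 6, Beta: 5, Gamma: 3, Delta: 2

Total 14297; standard divisor 14297/16 ≈ 893.562.
Standard quotas: Alpha 6.1328, Beta 4.8782, Gamma 2.9310, Delta 2.0581.
Lower quotas: Alpha 6, Beta 4, Gamma 2, Delta 2 (sum 14, leaving 2 seats).
Remainders in descending order: Gamma 0.9310, Beta 0.8782, Alpha 0.1328, Delta 0.0581.
The surplus seats go to Gamma, Beta.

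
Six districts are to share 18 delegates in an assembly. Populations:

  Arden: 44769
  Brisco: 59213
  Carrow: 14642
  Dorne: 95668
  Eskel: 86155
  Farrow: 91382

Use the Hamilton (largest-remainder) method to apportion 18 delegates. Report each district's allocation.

Arden=2, Brisco=3, Carrow=1, Dorne=4, Eskel=4, Farrow=4

Standard divisor: 391829 ÷ 18 ≈ 21768.278.
Standard quotas: Arden 2.0566, Brisco 2.7202, Carrow 0.6726, Dorne 4.3948, Eskel 3.9578, Farrow 4.1979.
Lower quotas: Arden 2, Brisco 2, Carrow 0, Dorne 4, Eskel 3, Farrow 4 (sum 15, leaving 3 seats).
Remainders in descending order: Eskel 0.9578, Brisco 0.7202, Carrow 0.6726, Dorne 0.3948, Farrow 0.1979, Arden 0.0566.
Largest remainders: Eskel, Brisco, Carrow receive the extra seats.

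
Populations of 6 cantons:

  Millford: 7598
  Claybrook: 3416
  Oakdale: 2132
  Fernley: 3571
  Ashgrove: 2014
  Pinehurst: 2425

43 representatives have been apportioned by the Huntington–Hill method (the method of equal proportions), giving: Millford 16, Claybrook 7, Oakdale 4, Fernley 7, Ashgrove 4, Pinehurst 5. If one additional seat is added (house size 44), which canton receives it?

Priority for the next seat is population ÷ (√(s·(s+1))).
Priorities: Millford 460.696, Claybrook 456.482, Oakdale 476.730, Fernley 477.195, Ashgrove 450.344, Pinehurst 442.742.
Highest priority: Fernley.

Fernley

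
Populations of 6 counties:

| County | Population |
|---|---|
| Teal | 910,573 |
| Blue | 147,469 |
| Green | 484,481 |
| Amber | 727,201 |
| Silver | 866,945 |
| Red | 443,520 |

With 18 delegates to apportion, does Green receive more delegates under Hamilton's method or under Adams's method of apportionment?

Hamilton: Teal 5, Blue 1, Green 2, Amber 4, Silver 4, Red 2.
Adams: Teal 4, Blue 1, Green 3, Amber 4, Silver 4, Red 2.
Green gets 2 under Hamilton and 3 under Adams.

Adams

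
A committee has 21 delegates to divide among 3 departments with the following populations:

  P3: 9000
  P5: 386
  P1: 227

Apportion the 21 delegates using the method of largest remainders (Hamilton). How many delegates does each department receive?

Total 9613; standard divisor 9613/21 ≈ 457.762.
Standard quotas: P3 19.6609, P5 0.8432, P1 0.4959.
Lower quotas: P3 19, P5 0, P1 0 (sum 19, leaving 2 seats).
Remainders in descending order: P5 0.8432, P3 0.6609, P1 0.4959.
The surplus seats go to P5, P3.

P3 20, P5 1, P1 0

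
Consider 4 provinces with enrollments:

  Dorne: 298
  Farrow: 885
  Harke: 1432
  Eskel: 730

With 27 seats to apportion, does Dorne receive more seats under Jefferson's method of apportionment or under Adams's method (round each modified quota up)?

Jefferson: Dorne 2, Farrow 7, Harke 12, Eskel 6.
Adams: Dorne 3, Farrow 7, Harke 11, Eskel 6.
Dorne gets 2 under Jefferson and 3 under Adams.

Adams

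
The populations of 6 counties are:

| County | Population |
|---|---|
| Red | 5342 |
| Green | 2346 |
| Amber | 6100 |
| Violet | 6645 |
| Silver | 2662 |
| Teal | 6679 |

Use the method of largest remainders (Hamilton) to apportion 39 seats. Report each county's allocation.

Red: 7; Green: 3; Amber: 8; Violet: 9; Silver: 3; Teal: 9

The standard divisor is 29774/39 ≈ 763.436.
Standard quotas: Red 6.9973, Green 3.0729, Amber 7.9902, Violet 8.7041, Silver 3.4869, Teal 8.7486.
Lower quotas: Red 6, Green 3, Amber 7, Violet 8, Silver 3, Teal 8 (sum 35, leaving 4 seats).
Remainders in descending order: Red 0.9973, Amber 0.9902, Teal 0.7486, Violet 0.7041, Silver 0.4869, Green 0.0729.
Largest remainders: Red, Amber, Teal, Violet receive the extra seats.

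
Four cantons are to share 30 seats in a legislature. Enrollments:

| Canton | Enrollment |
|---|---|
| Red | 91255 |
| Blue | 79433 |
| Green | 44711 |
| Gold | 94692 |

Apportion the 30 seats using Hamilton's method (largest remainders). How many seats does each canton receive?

Red: 9, Blue: 8, Green: 4, Gold: 9

The standard divisor is 310091/30 ≈ 10336.367.
Standard quotas: Red 8.8285, Blue 7.6848, Green 4.3256, Gold 9.1611.
Lower quotas: Red 8, Blue 7, Green 4, Gold 9 (sum 28, leaving 2 seats).
Remainders in descending order: Red 0.8285, Blue 0.6848, Green 0.3256, Gold 0.1611.
Largest remainders: Red, Blue receive the extra seats.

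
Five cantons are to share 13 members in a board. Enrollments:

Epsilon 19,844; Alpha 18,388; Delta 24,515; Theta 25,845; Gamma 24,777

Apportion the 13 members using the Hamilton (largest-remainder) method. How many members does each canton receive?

Total 113369; standard divisor 113369/13 ≈ 8720.692.
Standard quotas: Epsilon 2.2755, Alpha 2.1085, Delta 2.8111, Theta 2.9636, Gamma 2.8412.
Lower quotas: Epsilon 2, Alpha 2, Delta 2, Theta 2, Gamma 2 (sum 10, leaving 3 seats).
Remainders in descending order: Theta 0.9636, Gamma 0.8412, Delta 0.8111, Epsilon 0.2755, Alpha 0.1085.
Largest remainders: Theta, Gamma, Delta receive the extra seats.

Epsilon: 2, Alpha: 2, Delta: 3, Theta: 3, Gamma: 3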